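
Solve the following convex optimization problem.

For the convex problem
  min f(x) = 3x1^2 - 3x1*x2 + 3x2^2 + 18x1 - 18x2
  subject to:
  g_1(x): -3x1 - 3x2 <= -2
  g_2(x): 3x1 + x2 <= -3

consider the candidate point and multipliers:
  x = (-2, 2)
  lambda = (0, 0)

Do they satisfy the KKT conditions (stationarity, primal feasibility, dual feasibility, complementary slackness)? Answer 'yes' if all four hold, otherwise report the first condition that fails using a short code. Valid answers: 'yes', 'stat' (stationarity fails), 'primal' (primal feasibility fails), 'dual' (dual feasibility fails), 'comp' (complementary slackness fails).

Gradient of f: grad f(x) = Q x + c = (0, 0)
Constraint values g_i(x) = a_i^T x - b_i:
  g_1((-2, 2)) = 2
  g_2((-2, 2)) = -1
Stationarity residual: grad f(x) + sum_i lambda_i a_i = (0, 0)
  -> stationarity OK
Primal feasibility (all g_i <= 0): FAILS
Dual feasibility (all lambda_i >= 0): OK
Complementary slackness (lambda_i * g_i(x) = 0 for all i): OK

Verdict: the first failing condition is primal_feasibility -> primal.

primal


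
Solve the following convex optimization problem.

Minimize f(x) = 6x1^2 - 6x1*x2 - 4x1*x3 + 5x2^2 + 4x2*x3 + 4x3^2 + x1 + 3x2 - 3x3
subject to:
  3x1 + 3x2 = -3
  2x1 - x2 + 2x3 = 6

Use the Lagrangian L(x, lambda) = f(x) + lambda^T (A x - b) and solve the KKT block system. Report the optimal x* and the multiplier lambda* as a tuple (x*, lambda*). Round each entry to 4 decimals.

Form the Lagrangian:
  L(x, lambda) = (1/2) x^T Q x + c^T x + lambda^T (A x - b)
Stationarity (grad_x L = 0): Q x + c + A^T lambda = 0.
Primal feasibility: A x = b.

This gives the KKT block system:
  [ Q   A^T ] [ x     ]   [-c ]
  [ A    0  ] [ lambda ] = [ b ]

Solving the linear system:
  x*      = (0.3355, -1.3355, 1.9967)
  lambda* = (0.4123, -3.1447)
  f(x*)   = 5.222

x* = (0.3355, -1.3355, 1.9967), lambda* = (0.4123, -3.1447)


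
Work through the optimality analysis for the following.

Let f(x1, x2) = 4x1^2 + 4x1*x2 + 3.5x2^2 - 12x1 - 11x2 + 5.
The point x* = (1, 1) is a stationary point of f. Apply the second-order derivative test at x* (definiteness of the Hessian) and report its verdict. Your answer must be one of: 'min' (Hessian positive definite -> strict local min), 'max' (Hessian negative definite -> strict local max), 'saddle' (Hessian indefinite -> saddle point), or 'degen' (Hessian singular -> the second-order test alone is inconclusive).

Compute the Hessian H = grad^2 f:
  H = [[8, 4], [4, 7]]
Verify stationarity: grad f(x*) = H x* + g = (0, 0).
Eigenvalues of H: 3.4689, 11.5311.
Both eigenvalues > 0, so H is positive definite -> x* is a strict local min.

min


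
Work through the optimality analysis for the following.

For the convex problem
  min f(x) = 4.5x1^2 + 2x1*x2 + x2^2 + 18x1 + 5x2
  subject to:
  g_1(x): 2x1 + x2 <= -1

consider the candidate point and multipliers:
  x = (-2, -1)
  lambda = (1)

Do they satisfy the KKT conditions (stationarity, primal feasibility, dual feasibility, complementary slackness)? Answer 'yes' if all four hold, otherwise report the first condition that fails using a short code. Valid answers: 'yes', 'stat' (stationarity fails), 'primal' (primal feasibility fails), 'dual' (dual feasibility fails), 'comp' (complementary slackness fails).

Gradient of f: grad f(x) = Q x + c = (-2, -1)
Constraint values g_i(x) = a_i^T x - b_i:
  g_1((-2, -1)) = -4
Stationarity residual: grad f(x) + sum_i lambda_i a_i = (0, 0)
  -> stationarity OK
Primal feasibility (all g_i <= 0): OK
Dual feasibility (all lambda_i >= 0): OK
Complementary slackness (lambda_i * g_i(x) = 0 for all i): FAILS

Verdict: the first failing condition is complementary_slackness -> comp.

comp


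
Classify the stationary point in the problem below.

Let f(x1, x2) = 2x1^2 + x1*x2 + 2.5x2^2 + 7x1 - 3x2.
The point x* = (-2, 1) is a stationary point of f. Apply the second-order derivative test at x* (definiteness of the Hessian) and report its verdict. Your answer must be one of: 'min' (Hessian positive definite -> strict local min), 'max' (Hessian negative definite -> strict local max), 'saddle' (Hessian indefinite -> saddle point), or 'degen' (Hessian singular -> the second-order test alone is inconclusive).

Compute the Hessian H = grad^2 f:
  H = [[4, 1], [1, 5]]
Verify stationarity: grad f(x*) = H x* + g = (0, 0).
Eigenvalues of H: 3.382, 5.618.
Both eigenvalues > 0, so H is positive definite -> x* is a strict local min.

min


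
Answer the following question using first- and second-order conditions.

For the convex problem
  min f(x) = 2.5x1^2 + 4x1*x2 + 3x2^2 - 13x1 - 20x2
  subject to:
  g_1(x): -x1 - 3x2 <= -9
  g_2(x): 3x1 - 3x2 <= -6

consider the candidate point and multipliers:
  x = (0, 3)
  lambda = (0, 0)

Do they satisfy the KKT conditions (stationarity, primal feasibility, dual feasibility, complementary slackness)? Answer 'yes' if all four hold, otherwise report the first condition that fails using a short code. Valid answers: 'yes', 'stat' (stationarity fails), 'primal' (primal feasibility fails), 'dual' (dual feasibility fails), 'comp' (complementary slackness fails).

Gradient of f: grad f(x) = Q x + c = (-1, -2)
Constraint values g_i(x) = a_i^T x - b_i:
  g_1((0, 3)) = 0
  g_2((0, 3)) = -3
Stationarity residual: grad f(x) + sum_i lambda_i a_i = (-1, -2)
  -> stationarity FAILS
Primal feasibility (all g_i <= 0): OK
Dual feasibility (all lambda_i >= 0): OK
Complementary slackness (lambda_i * g_i(x) = 0 for all i): OK

Verdict: the first failing condition is stationarity -> stat.

stat


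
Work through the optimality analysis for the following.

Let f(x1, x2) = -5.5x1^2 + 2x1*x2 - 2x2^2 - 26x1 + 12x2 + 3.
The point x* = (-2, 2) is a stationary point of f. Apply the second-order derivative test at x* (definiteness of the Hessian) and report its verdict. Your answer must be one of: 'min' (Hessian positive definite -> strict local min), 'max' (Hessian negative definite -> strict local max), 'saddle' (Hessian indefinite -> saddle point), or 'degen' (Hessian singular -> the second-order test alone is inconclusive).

Compute the Hessian H = grad^2 f:
  H = [[-11, 2], [2, -4]]
Verify stationarity: grad f(x*) = H x* + g = (0, 0).
Eigenvalues of H: -11.5311, -3.4689.
Both eigenvalues < 0, so H is negative definite -> x* is a strict local max.

max


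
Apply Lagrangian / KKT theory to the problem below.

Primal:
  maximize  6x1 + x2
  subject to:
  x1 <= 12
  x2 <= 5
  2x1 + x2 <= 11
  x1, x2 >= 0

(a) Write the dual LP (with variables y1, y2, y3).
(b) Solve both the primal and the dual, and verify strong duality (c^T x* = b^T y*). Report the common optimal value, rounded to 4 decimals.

The standard primal-dual pair for 'max c^T x s.t. A x <= b, x >= 0' is:
  Dual:  min b^T y  s.t.  A^T y >= c,  y >= 0.

So the dual LP is:
  minimize  12y1 + 5y2 + 11y3
  subject to:
    y1 + 2y3 >= 6
    y2 + y3 >= 1
    y1, y2, y3 >= 0

Solving the primal: x* = (5.5, 0).
  primal value c^T x* = 33.
Solving the dual: y* = (0, 0, 3).
  dual value b^T y* = 33.
Strong duality: c^T x* = b^T y*. Confirmed.

33


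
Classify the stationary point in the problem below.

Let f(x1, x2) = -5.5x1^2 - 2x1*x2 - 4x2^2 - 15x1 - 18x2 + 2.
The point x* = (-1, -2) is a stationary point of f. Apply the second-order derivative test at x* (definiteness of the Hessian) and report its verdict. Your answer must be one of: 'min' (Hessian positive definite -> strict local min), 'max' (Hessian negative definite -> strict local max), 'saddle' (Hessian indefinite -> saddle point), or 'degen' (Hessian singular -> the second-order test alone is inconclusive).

Compute the Hessian H = grad^2 f:
  H = [[-11, -2], [-2, -8]]
Verify stationarity: grad f(x*) = H x* + g = (0, 0).
Eigenvalues of H: -12, -7.
Both eigenvalues < 0, so H is negative definite -> x* is a strict local max.

max


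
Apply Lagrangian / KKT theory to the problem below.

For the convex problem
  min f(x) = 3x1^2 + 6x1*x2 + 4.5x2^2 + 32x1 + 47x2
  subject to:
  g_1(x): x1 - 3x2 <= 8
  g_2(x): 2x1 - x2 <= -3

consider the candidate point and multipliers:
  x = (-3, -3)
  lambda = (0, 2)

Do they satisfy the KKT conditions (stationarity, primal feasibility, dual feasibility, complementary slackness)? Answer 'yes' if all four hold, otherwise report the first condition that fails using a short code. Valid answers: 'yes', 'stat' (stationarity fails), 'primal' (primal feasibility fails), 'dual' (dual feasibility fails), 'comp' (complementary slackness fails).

Gradient of f: grad f(x) = Q x + c = (-4, 2)
Constraint values g_i(x) = a_i^T x - b_i:
  g_1((-3, -3)) = -2
  g_2((-3, -3)) = 0
Stationarity residual: grad f(x) + sum_i lambda_i a_i = (0, 0)
  -> stationarity OK
Primal feasibility (all g_i <= 0): OK
Dual feasibility (all lambda_i >= 0): OK
Complementary slackness (lambda_i * g_i(x) = 0 for all i): OK

Verdict: yes, KKT holds.

yes


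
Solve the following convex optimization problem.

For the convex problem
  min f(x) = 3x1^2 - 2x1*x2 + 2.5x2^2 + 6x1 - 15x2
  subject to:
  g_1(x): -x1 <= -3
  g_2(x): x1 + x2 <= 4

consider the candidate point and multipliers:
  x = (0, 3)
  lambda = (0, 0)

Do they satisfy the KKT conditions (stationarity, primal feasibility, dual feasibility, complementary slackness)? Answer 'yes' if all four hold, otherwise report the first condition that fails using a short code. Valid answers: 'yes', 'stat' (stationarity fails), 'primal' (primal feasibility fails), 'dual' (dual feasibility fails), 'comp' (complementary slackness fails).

Gradient of f: grad f(x) = Q x + c = (0, 0)
Constraint values g_i(x) = a_i^T x - b_i:
  g_1((0, 3)) = 3
  g_2((0, 3)) = -1
Stationarity residual: grad f(x) + sum_i lambda_i a_i = (0, 0)
  -> stationarity OK
Primal feasibility (all g_i <= 0): FAILS
Dual feasibility (all lambda_i >= 0): OK
Complementary slackness (lambda_i * g_i(x) = 0 for all i): OK

Verdict: the first failing condition is primal_feasibility -> primal.

primal


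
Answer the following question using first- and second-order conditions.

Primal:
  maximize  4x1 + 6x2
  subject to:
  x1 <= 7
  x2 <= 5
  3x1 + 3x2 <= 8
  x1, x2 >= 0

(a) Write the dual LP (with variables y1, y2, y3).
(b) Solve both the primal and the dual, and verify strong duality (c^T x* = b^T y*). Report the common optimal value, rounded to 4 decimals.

The standard primal-dual pair for 'max c^T x s.t. A x <= b, x >= 0' is:
  Dual:  min b^T y  s.t.  A^T y >= c,  y >= 0.

So the dual LP is:
  minimize  7y1 + 5y2 + 8y3
  subject to:
    y1 + 3y3 >= 4
    y2 + 3y3 >= 6
    y1, y2, y3 >= 0

Solving the primal: x* = (0, 2.6667).
  primal value c^T x* = 16.
Solving the dual: y* = (0, 0, 2).
  dual value b^T y* = 16.
Strong duality: c^T x* = b^T y*. Confirmed.

16


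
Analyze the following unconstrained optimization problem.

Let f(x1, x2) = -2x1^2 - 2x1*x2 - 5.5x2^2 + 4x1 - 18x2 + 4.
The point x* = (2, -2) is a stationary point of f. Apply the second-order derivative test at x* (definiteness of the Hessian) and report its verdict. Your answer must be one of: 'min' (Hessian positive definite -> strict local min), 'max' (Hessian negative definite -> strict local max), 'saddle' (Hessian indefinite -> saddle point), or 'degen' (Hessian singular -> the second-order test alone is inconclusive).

Compute the Hessian H = grad^2 f:
  H = [[-4, -2], [-2, -11]]
Verify stationarity: grad f(x*) = H x* + g = (0, 0).
Eigenvalues of H: -11.5311, -3.4689.
Both eigenvalues < 0, so H is negative definite -> x* is a strict local max.

max


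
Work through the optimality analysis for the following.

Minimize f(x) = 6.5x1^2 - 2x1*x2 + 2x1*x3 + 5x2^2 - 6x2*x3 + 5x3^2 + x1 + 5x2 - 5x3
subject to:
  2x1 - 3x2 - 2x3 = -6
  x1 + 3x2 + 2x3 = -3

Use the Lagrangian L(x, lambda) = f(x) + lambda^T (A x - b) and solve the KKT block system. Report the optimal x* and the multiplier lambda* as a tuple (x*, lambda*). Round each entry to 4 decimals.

Form the Lagrangian:
  L(x, lambda) = (1/2) x^T Q x + c^T x + lambda^T (A x - b)
Stationarity (grad_x L = 0): Q x + c + A^T lambda = 0.
Primal feasibility: A x = b.

This gives the KKT block system:
  [ Q   A^T ] [ x     ]   [-c ]
  [ A    0  ] [ lambda ] = [ b ]

Solving the linear system:
  x*      = (-3, -0.5446, 0.8168)
  lambda* = (11.8317, 11.6139)
  f(x*)   = 48.0124

x* = (-3, -0.5446, 0.8168), lambda* = (11.8317, 11.6139)


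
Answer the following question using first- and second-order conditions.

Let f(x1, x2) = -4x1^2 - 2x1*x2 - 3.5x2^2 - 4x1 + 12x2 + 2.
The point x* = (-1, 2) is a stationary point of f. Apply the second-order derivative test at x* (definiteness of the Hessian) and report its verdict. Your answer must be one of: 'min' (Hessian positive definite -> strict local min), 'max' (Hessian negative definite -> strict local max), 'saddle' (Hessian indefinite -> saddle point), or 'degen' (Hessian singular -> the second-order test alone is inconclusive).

Compute the Hessian H = grad^2 f:
  H = [[-8, -2], [-2, -7]]
Verify stationarity: grad f(x*) = H x* + g = (0, 0).
Eigenvalues of H: -9.5616, -5.4384.
Both eigenvalues < 0, so H is negative definite -> x* is a strict local max.

max


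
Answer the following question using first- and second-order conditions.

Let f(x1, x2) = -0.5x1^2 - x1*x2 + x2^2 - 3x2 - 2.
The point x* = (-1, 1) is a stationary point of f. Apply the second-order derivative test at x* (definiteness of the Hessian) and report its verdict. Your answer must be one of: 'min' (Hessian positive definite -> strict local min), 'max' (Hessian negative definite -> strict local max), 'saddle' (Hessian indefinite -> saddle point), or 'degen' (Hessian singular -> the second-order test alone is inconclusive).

Compute the Hessian H = grad^2 f:
  H = [[-1, -1], [-1, 2]]
Verify stationarity: grad f(x*) = H x* + g = (0, 0).
Eigenvalues of H: -1.3028, 2.3028.
Eigenvalues have mixed signs, so H is indefinite -> x* is a saddle point.

saddle


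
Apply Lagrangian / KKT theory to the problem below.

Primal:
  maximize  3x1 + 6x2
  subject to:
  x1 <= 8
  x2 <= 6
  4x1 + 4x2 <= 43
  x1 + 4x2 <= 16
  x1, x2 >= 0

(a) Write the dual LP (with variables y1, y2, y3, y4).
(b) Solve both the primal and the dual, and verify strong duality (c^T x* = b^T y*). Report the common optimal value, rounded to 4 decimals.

The standard primal-dual pair for 'max c^T x s.t. A x <= b, x >= 0' is:
  Dual:  min b^T y  s.t.  A^T y >= c,  y >= 0.

So the dual LP is:
  minimize  8y1 + 6y2 + 43y3 + 16y4
  subject to:
    y1 + 4y3 + y4 >= 3
    y2 + 4y3 + 4y4 >= 6
    y1, y2, y3, y4 >= 0

Solving the primal: x* = (8, 2).
  primal value c^T x* = 36.
Solving the dual: y* = (1.5, 0, 0, 1.5).
  dual value b^T y* = 36.
Strong duality: c^T x* = b^T y*. Confirmed.

36


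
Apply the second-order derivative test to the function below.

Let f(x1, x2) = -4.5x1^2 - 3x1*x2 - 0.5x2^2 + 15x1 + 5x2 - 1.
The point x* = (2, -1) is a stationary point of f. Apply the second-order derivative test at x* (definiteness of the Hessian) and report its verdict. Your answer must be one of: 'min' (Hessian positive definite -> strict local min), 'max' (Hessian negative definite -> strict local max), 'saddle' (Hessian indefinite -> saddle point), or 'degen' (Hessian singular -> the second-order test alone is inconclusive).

Compute the Hessian H = grad^2 f:
  H = [[-9, -3], [-3, -1]]
Verify stationarity: grad f(x*) = H x* + g = (0, 0).
Eigenvalues of H: -10, 0.
H has a zero eigenvalue (singular; negative semidefinite but not definite), so H is neither positive definite, negative definite, nor indefinite. The second-order test alone is inconclusive -> degen.
(Indeed, f is constant along the null direction of H through x*, so x* is not a strict local extremum.)

degen


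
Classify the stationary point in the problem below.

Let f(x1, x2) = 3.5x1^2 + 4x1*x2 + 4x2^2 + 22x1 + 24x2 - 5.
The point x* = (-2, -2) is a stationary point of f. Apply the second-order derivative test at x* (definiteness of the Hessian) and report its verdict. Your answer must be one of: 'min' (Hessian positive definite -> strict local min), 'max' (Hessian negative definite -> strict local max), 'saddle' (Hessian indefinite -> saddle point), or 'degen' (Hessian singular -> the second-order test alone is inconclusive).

Compute the Hessian H = grad^2 f:
  H = [[7, 4], [4, 8]]
Verify stationarity: grad f(x*) = H x* + g = (0, 0).
Eigenvalues of H: 3.4689, 11.5311.
Both eigenvalues > 0, so H is positive definite -> x* is a strict local min.

min


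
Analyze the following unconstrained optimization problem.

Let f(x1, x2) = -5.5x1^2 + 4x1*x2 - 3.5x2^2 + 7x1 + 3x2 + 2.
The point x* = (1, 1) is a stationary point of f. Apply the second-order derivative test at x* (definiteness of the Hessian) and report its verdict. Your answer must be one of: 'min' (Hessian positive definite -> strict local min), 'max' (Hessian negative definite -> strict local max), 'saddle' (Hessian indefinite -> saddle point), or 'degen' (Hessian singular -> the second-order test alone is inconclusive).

Compute the Hessian H = grad^2 f:
  H = [[-11, 4], [4, -7]]
Verify stationarity: grad f(x*) = H x* + g = (0, 0).
Eigenvalues of H: -13.4721, -4.5279.
Both eigenvalues < 0, so H is negative definite -> x* is a strict local max.

max


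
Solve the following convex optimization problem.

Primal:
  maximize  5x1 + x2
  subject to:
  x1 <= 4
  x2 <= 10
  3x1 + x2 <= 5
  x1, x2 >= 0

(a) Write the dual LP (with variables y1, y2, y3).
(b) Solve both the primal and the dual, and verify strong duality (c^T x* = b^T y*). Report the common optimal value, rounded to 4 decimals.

The standard primal-dual pair for 'max c^T x s.t. A x <= b, x >= 0' is:
  Dual:  min b^T y  s.t.  A^T y >= c,  y >= 0.

So the dual LP is:
  minimize  4y1 + 10y2 + 5y3
  subject to:
    y1 + 3y3 >= 5
    y2 + y3 >= 1
    y1, y2, y3 >= 0

Solving the primal: x* = (1.6667, 0).
  primal value c^T x* = 8.3333.
Solving the dual: y* = (0, 0, 1.6667).
  dual value b^T y* = 8.3333.
Strong duality: c^T x* = b^T y*. Confirmed.

8.3333


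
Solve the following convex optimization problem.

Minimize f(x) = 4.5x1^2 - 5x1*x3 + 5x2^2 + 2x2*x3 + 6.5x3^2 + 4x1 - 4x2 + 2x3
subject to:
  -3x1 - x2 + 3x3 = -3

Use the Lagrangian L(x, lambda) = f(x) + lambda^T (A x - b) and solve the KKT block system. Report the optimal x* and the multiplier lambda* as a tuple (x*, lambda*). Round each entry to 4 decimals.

Form the Lagrangian:
  L(x, lambda) = (1/2) x^T Q x + c^T x + lambda^T (A x - b)
Stationarity (grad_x L = 0): Q x + c + A^T lambda = 0.
Primal feasibility: A x = b.

This gives the KKT block system:
  [ Q   A^T ] [ x     ]   [-c ]
  [ A    0  ] [ lambda ] = [ b ]

Solving the linear system:
  x*      = (-0.1486, 0.8108, -0.8784)
  lambda* = (2.3514)
  f(x*)   = 0.7297

x* = (-0.1486, 0.8108, -0.8784), lambda* = (2.3514)


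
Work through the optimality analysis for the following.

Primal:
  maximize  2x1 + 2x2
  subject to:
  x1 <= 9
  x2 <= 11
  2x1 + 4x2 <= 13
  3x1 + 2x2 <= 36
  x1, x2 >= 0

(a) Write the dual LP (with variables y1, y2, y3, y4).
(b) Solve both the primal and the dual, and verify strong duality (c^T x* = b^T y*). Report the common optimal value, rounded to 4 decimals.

The standard primal-dual pair for 'max c^T x s.t. A x <= b, x >= 0' is:
  Dual:  min b^T y  s.t.  A^T y >= c,  y >= 0.

So the dual LP is:
  minimize  9y1 + 11y2 + 13y3 + 36y4
  subject to:
    y1 + 2y3 + 3y4 >= 2
    y2 + 4y3 + 2y4 >= 2
    y1, y2, y3, y4 >= 0

Solving the primal: x* = (6.5, 0).
  primal value c^T x* = 13.
Solving the dual: y* = (0, 0, 1, 0).
  dual value b^T y* = 13.
Strong duality: c^T x* = b^T y*. Confirmed.

13


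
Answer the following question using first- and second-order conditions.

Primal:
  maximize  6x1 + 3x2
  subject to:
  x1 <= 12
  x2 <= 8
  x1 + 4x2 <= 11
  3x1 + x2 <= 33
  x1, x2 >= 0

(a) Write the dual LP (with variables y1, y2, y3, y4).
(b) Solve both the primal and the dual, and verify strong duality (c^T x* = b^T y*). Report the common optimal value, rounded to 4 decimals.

The standard primal-dual pair for 'max c^T x s.t. A x <= b, x >= 0' is:
  Dual:  min b^T y  s.t.  A^T y >= c,  y >= 0.

So the dual LP is:
  minimize  12y1 + 8y2 + 11y3 + 33y4
  subject to:
    y1 + y3 + 3y4 >= 6
    y2 + 4y3 + y4 >= 3
    y1, y2, y3, y4 >= 0

Solving the primal: x* = (11, 0).
  primal value c^T x* = 66.
Solving the dual: y* = (0, 0, 0.2727, 1.9091).
  dual value b^T y* = 66.
Strong duality: c^T x* = b^T y*. Confirmed.

66


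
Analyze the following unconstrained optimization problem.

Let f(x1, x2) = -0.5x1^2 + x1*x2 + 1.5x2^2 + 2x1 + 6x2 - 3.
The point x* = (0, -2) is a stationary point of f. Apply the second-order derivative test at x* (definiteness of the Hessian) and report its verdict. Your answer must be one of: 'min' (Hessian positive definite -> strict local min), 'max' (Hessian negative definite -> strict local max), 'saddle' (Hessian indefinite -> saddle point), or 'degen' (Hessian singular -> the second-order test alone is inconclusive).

Compute the Hessian H = grad^2 f:
  H = [[-1, 1], [1, 3]]
Verify stationarity: grad f(x*) = H x* + g = (0, 0).
Eigenvalues of H: -1.2361, 3.2361.
Eigenvalues have mixed signs, so H is indefinite -> x* is a saddle point.

saddle


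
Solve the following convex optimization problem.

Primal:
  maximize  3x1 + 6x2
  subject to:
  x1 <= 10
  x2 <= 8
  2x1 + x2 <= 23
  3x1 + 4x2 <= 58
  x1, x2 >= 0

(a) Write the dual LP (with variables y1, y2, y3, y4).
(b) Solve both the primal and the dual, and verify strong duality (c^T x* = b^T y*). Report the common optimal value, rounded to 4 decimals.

The standard primal-dual pair for 'max c^T x s.t. A x <= b, x >= 0' is:
  Dual:  min b^T y  s.t.  A^T y >= c,  y >= 0.

So the dual LP is:
  minimize  10y1 + 8y2 + 23y3 + 58y4
  subject to:
    y1 + 2y3 + 3y4 >= 3
    y2 + y3 + 4y4 >= 6
    y1, y2, y3, y4 >= 0

Solving the primal: x* = (7.5, 8).
  primal value c^T x* = 70.5.
Solving the dual: y* = (0, 4.5, 1.5, 0).
  dual value b^T y* = 70.5.
Strong duality: c^T x* = b^T y*. Confirmed.

70.5


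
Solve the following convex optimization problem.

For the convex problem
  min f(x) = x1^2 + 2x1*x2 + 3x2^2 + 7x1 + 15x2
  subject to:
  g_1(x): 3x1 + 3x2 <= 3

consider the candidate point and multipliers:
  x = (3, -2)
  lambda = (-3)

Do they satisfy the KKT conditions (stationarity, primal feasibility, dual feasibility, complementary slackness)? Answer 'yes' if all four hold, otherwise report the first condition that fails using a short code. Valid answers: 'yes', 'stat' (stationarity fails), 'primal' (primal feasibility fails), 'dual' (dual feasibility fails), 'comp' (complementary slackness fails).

Gradient of f: grad f(x) = Q x + c = (9, 9)
Constraint values g_i(x) = a_i^T x - b_i:
  g_1((3, -2)) = 0
Stationarity residual: grad f(x) + sum_i lambda_i a_i = (0, 0)
  -> stationarity OK
Primal feasibility (all g_i <= 0): OK
Dual feasibility (all lambda_i >= 0): FAILS
Complementary slackness (lambda_i * g_i(x) = 0 for all i): OK

Verdict: the first failing condition is dual_feasibility -> dual.

dual


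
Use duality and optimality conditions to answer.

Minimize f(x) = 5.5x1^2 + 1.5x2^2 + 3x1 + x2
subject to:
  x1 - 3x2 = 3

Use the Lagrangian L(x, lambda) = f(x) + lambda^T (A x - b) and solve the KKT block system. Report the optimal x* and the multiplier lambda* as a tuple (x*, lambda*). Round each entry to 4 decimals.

Form the Lagrangian:
  L(x, lambda) = (1/2) x^T Q x + c^T x + lambda^T (A x - b)
Stationarity (grad_x L = 0): Q x + c + A^T lambda = 0.
Primal feasibility: A x = b.

This gives the KKT block system:
  [ Q   A^T ] [ x     ]   [-c ]
  [ A    0  ] [ lambda ] = [ b ]

Solving the linear system:
  x*      = (-0.2059, -1.0686)
  lambda* = (-0.7353)
  f(x*)   = 0.2598

x* = (-0.2059, -1.0686), lambda* = (-0.7353)


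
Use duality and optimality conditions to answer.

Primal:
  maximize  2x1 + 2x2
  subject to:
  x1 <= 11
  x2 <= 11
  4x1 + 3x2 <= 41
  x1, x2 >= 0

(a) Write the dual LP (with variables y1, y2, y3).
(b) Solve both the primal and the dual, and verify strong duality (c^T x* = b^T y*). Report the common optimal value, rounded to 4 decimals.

The standard primal-dual pair for 'max c^T x s.t. A x <= b, x >= 0' is:
  Dual:  min b^T y  s.t.  A^T y >= c,  y >= 0.

So the dual LP is:
  minimize  11y1 + 11y2 + 41y3
  subject to:
    y1 + 4y3 >= 2
    y2 + 3y3 >= 2
    y1, y2, y3 >= 0

Solving the primal: x* = (2, 11).
  primal value c^T x* = 26.
Solving the dual: y* = (0, 0.5, 0.5).
  dual value b^T y* = 26.
Strong duality: c^T x* = b^T y*. Confirmed.

26


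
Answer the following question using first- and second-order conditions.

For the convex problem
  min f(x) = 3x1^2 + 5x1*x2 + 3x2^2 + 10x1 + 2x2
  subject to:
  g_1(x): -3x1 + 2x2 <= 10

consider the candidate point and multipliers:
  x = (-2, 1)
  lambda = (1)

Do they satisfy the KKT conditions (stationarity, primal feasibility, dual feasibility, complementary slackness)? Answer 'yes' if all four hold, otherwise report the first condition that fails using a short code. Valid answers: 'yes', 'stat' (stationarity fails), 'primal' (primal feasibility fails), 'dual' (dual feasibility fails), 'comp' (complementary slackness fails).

Gradient of f: grad f(x) = Q x + c = (3, -2)
Constraint values g_i(x) = a_i^T x - b_i:
  g_1((-2, 1)) = -2
Stationarity residual: grad f(x) + sum_i lambda_i a_i = (0, 0)
  -> stationarity OK
Primal feasibility (all g_i <= 0): OK
Dual feasibility (all lambda_i >= 0): OK
Complementary slackness (lambda_i * g_i(x) = 0 for all i): FAILS

Verdict: the first failing condition is complementary_slackness -> comp.

comp


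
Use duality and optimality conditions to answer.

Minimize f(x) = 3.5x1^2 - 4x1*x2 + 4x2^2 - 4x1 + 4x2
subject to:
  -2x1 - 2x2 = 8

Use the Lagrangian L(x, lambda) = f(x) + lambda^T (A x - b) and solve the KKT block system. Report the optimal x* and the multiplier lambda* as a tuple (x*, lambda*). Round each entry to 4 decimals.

Form the Lagrangian:
  L(x, lambda) = (1/2) x^T Q x + c^T x + lambda^T (A x - b)
Stationarity (grad_x L = 0): Q x + c + A^T lambda = 0.
Primal feasibility: A x = b.

This gives the KKT block system:
  [ Q   A^T ] [ x     ]   [-c ]
  [ A    0  ] [ lambda ] = [ b ]

Solving the linear system:
  x*      = (-1.7391, -2.2609)
  lambda* = (-3.5652)
  f(x*)   = 13.2174

x* = (-1.7391, -2.2609), lambda* = (-3.5652)


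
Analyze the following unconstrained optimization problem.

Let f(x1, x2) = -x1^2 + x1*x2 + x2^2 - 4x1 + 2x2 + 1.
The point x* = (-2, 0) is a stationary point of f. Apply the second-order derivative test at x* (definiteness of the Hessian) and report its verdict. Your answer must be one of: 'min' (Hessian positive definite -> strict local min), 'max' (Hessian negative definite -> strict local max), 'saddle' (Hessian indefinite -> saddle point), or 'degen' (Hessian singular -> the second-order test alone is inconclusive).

Compute the Hessian H = grad^2 f:
  H = [[-2, 1], [1, 2]]
Verify stationarity: grad f(x*) = H x* + g = (0, 0).
Eigenvalues of H: -2.2361, 2.2361.
Eigenvalues have mixed signs, so H is indefinite -> x* is a saddle point.

saddle


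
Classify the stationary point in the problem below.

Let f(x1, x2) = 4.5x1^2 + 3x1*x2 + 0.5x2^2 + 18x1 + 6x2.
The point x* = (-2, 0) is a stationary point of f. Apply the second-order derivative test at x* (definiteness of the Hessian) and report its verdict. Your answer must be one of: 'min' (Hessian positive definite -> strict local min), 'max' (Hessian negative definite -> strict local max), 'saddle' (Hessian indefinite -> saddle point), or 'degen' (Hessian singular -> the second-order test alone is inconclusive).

Compute the Hessian H = grad^2 f:
  H = [[9, 3], [3, 1]]
Verify stationarity: grad f(x*) = H x* + g = (0, 0).
Eigenvalues of H: 0, 10.
H has a zero eigenvalue (singular; positive semidefinite but not definite), so H is neither positive definite, negative definite, nor indefinite. The second-order test alone is inconclusive -> degen.
(Indeed, f is constant along the null direction of H through x*, so x* is not a strict local extremum.)

degen


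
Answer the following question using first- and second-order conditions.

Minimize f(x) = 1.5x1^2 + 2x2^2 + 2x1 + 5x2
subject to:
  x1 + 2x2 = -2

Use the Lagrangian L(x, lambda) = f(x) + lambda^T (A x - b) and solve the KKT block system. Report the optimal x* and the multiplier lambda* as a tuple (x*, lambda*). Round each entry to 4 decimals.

Form the Lagrangian:
  L(x, lambda) = (1/2) x^T Q x + c^T x + lambda^T (A x - b)
Stationarity (grad_x L = 0): Q x + c + A^T lambda = 0.
Primal feasibility: A x = b.

This gives the KKT block system:
  [ Q   A^T ] [ x     ]   [-c ]
  [ A    0  ] [ lambda ] = [ b ]

Solving the linear system:
  x*      = (-0.375, -0.8125)
  lambda* = (-0.875)
  f(x*)   = -3.2812

x* = (-0.375, -0.8125), lambda* = (-0.875)


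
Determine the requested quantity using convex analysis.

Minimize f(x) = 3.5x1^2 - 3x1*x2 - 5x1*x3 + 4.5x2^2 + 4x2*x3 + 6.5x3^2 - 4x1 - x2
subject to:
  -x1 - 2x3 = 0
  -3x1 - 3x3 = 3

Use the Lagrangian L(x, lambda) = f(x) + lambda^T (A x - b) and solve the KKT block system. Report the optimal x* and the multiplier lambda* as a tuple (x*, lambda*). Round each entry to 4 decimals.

Form the Lagrangian:
  L(x, lambda) = (1/2) x^T Q x + c^T x + lambda^T (A x - b)
Stationarity (grad_x L = 0): Q x + c + A^T lambda = 0.
Primal feasibility: A x = b.

This gives the KKT block system:
  [ Q   A^T ] [ x     ]   [-c ]
  [ A    0  ] [ lambda ] = [ b ]

Solving the linear system:
  x*      = (-2, -1, 1)
  lambda* = (39, -19.6667)
  f(x*)   = 34

x* = (-2, -1, 1), lambda* = (39, -19.6667)


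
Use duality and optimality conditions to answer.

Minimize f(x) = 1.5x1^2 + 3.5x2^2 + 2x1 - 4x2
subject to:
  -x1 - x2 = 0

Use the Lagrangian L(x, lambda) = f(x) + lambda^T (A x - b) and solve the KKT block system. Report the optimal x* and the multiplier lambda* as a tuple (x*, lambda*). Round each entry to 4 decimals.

Form the Lagrangian:
  L(x, lambda) = (1/2) x^T Q x + c^T x + lambda^T (A x - b)
Stationarity (grad_x L = 0): Q x + c + A^T lambda = 0.
Primal feasibility: A x = b.

This gives the KKT block system:
  [ Q   A^T ] [ x     ]   [-c ]
  [ A    0  ] [ lambda ] = [ b ]

Solving the linear system:
  x*      = (-0.6, 0.6)
  lambda* = (0.2)
  f(x*)   = -1.8

x* = (-0.6, 0.6), lambda* = (0.2)


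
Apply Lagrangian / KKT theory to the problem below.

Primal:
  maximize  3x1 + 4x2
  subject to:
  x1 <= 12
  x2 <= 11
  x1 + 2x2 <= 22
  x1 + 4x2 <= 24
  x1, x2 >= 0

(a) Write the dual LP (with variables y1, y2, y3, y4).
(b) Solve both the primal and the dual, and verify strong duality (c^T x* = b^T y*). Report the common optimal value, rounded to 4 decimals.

The standard primal-dual pair for 'max c^T x s.t. A x <= b, x >= 0' is:
  Dual:  min b^T y  s.t.  A^T y >= c,  y >= 0.

So the dual LP is:
  minimize  12y1 + 11y2 + 22y3 + 24y4
  subject to:
    y1 + y3 + y4 >= 3
    y2 + 2y3 + 4y4 >= 4
    y1, y2, y3, y4 >= 0

Solving the primal: x* = (12, 3).
  primal value c^T x* = 48.
Solving the dual: y* = (2, 0, 0, 1).
  dual value b^T y* = 48.
Strong duality: c^T x* = b^T y*. Confirmed.

48


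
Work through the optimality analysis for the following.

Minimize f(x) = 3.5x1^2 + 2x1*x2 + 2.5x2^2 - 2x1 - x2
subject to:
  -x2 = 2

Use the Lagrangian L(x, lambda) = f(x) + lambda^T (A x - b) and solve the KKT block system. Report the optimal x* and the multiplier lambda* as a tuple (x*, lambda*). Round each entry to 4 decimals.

Form the Lagrangian:
  L(x, lambda) = (1/2) x^T Q x + c^T x + lambda^T (A x - b)
Stationarity (grad_x L = 0): Q x + c + A^T lambda = 0.
Primal feasibility: A x = b.

This gives the KKT block system:
  [ Q   A^T ] [ x     ]   [-c ]
  [ A    0  ] [ lambda ] = [ b ]

Solving the linear system:
  x*      = (0.8571, -2)
  lambda* = (-9.2857)
  f(x*)   = 9.4286

x* = (0.8571, -2), lambda* = (-9.2857)


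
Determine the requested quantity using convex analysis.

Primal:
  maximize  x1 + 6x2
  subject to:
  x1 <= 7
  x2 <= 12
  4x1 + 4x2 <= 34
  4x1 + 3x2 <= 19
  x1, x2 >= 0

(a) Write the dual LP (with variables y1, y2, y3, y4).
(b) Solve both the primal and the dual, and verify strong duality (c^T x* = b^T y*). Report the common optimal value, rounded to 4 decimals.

The standard primal-dual pair for 'max c^T x s.t. A x <= b, x >= 0' is:
  Dual:  min b^T y  s.t.  A^T y >= c,  y >= 0.

So the dual LP is:
  minimize  7y1 + 12y2 + 34y3 + 19y4
  subject to:
    y1 + 4y3 + 4y4 >= 1
    y2 + 4y3 + 3y4 >= 6
    y1, y2, y3, y4 >= 0

Solving the primal: x* = (0, 6.3333).
  primal value c^T x* = 38.
Solving the dual: y* = (0, 0, 0, 2).
  dual value b^T y* = 38.
Strong duality: c^T x* = b^T y*. Confirmed.

38


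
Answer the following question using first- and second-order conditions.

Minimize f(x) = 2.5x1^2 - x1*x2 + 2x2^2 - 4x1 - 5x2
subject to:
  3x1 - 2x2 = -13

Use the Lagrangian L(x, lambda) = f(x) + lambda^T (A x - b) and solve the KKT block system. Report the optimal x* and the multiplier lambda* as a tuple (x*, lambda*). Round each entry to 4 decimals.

Form the Lagrangian:
  L(x, lambda) = (1/2) x^T Q x + c^T x + lambda^T (A x - b)
Stationarity (grad_x L = 0): Q x + c + A^T lambda = 0.
Primal feasibility: A x = b.

This gives the KKT block system:
  [ Q   A^T ] [ x     ]   [-c ]
  [ A    0  ] [ lambda ] = [ b ]

Solving the linear system:
  x*      = (-1.9091, 3.6364)
  lambda* = (5.7273)
  f(x*)   = 31.9545

x* = (-1.9091, 3.6364), lambda* = (5.7273)


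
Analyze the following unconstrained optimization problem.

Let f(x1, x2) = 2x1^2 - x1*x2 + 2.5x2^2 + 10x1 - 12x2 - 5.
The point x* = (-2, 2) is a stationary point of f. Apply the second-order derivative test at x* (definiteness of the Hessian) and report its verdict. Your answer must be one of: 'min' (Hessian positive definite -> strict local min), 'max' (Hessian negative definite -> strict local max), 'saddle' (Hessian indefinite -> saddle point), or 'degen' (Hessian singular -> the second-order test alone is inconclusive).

Compute the Hessian H = grad^2 f:
  H = [[4, -1], [-1, 5]]
Verify stationarity: grad f(x*) = H x* + g = (0, 0).
Eigenvalues of H: 3.382, 5.618.
Both eigenvalues > 0, so H is positive definite -> x* is a strict local min.

min


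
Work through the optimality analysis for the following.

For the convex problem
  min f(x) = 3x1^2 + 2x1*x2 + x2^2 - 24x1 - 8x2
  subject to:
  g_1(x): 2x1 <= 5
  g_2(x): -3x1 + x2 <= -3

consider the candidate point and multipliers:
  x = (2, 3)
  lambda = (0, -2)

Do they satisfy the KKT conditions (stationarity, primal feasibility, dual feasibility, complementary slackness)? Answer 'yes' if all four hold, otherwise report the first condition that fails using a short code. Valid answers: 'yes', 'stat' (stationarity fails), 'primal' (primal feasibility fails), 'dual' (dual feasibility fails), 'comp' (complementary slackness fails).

Gradient of f: grad f(x) = Q x + c = (-6, 2)
Constraint values g_i(x) = a_i^T x - b_i:
  g_1((2, 3)) = -1
  g_2((2, 3)) = 0
Stationarity residual: grad f(x) + sum_i lambda_i a_i = (0, 0)
  -> stationarity OK
Primal feasibility (all g_i <= 0): OK
Dual feasibility (all lambda_i >= 0): FAILS
Complementary slackness (lambda_i * g_i(x) = 0 for all i): OK

Verdict: the first failing condition is dual_feasibility -> dual.

dual


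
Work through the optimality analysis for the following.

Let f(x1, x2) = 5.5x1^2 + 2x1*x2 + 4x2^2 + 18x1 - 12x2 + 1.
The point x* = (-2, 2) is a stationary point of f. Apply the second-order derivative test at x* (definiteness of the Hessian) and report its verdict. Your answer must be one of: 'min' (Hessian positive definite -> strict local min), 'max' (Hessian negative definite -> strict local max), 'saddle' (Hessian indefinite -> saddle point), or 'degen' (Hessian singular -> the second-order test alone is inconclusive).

Compute the Hessian H = grad^2 f:
  H = [[11, 2], [2, 8]]
Verify stationarity: grad f(x*) = H x* + g = (0, 0).
Eigenvalues of H: 7, 12.
Both eigenvalues > 0, so H is positive definite -> x* is a strict local min.

min


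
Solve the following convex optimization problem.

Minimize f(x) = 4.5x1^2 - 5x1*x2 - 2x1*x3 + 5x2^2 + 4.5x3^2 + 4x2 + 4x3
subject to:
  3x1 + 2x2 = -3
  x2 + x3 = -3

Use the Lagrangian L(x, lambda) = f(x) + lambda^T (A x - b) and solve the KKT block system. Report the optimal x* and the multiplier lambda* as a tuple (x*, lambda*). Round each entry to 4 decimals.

Form the Lagrangian:
  L(x, lambda) = (1/2) x^T Q x + c^T x + lambda^T (A x - b)
Stationarity (grad_x L = 0): Q x + c + A^T lambda = 0.
Primal feasibility: A x = b.

This gives the KKT block system:
  [ Q   A^T ] [ x     ]   [-c ]
  [ A    0  ] [ lambda ] = [ b ]

Solving the linear system:
  x*      = (-0.2099, -1.1852, -1.8148)
  lambda* = (-2.5556, 11.9136)
  f(x*)   = 8.037

x* = (-0.2099, -1.1852, -1.8148), lambda* = (-2.5556, 11.9136)


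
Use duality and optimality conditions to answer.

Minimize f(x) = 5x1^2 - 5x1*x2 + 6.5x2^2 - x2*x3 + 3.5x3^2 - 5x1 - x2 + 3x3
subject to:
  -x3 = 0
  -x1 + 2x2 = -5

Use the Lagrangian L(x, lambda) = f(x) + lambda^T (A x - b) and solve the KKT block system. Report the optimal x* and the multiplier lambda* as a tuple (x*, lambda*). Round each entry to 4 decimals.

Form the Lagrangian:
  L(x, lambda) = (1/2) x^T Q x + c^T x + lambda^T (A x - b)
Stationarity (grad_x L = 0): Q x + c + A^T lambda = 0.
Primal feasibility: A x = b.

This gives the KKT block system:
  [ Q   A^T ] [ x     ]   [-c ]
  [ A    0  ] [ lambda ] = [ b ]

Solving the linear system:
  x*      = (1.1212, -1.9394, 0)
  lambda* = (4.9394, 15.9091)
  f(x*)   = 37.9394

x* = (1.1212, -1.9394, 0), lambda* = (4.9394, 15.9091)


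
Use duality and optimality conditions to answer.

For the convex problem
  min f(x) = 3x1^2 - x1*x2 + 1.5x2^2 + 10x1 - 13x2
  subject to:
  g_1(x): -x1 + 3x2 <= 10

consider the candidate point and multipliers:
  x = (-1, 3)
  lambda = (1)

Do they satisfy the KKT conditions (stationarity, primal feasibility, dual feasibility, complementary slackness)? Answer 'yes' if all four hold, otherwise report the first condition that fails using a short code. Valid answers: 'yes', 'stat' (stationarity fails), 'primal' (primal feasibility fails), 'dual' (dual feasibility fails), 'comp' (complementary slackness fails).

Gradient of f: grad f(x) = Q x + c = (1, -3)
Constraint values g_i(x) = a_i^T x - b_i:
  g_1((-1, 3)) = 0
Stationarity residual: grad f(x) + sum_i lambda_i a_i = (0, 0)
  -> stationarity OK
Primal feasibility (all g_i <= 0): OK
Dual feasibility (all lambda_i >= 0): OK
Complementary slackness (lambda_i * g_i(x) = 0 for all i): OK

Verdict: yes, KKT holds.

yes


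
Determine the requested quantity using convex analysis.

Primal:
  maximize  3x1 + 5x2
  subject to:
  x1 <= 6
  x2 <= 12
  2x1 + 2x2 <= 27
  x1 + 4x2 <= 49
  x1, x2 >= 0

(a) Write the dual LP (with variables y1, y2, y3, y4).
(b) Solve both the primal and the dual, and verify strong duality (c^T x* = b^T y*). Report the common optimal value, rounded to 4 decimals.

The standard primal-dual pair for 'max c^T x s.t. A x <= b, x >= 0' is:
  Dual:  min b^T y  s.t.  A^T y >= c,  y >= 0.

So the dual LP is:
  minimize  6y1 + 12y2 + 27y3 + 49y4
  subject to:
    y1 + 2y3 + y4 >= 3
    y2 + 2y3 + 4y4 >= 5
    y1, y2, y3, y4 >= 0

Solving the primal: x* = (1.6667, 11.8333).
  primal value c^T x* = 64.1667.
Solving the dual: y* = (0, 0, 1.1667, 0.6667).
  dual value b^T y* = 64.1667.
Strong duality: c^T x* = b^T y*. Confirmed.

64.1667


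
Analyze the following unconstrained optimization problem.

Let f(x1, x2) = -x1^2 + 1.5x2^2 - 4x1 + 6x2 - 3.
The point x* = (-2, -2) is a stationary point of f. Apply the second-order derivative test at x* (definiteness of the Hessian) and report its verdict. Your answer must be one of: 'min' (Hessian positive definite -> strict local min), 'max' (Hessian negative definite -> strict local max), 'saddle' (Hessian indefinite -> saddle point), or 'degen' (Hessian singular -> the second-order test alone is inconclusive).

Compute the Hessian H = grad^2 f:
  H = [[-2, 0], [0, 3]]
Verify stationarity: grad f(x*) = H x* + g = (0, 0).
Eigenvalues of H: -2, 3.
Eigenvalues have mixed signs, so H is indefinite -> x* is a saddle point.

saddle


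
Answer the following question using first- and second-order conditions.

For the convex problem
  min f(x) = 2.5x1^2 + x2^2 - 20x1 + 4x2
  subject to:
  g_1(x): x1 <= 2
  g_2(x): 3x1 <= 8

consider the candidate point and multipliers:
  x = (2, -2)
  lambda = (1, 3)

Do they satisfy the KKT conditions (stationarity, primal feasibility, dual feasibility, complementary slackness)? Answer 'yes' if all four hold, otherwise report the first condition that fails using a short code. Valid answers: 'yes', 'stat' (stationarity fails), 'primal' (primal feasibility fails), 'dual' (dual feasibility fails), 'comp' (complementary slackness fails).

Gradient of f: grad f(x) = Q x + c = (-10, 0)
Constraint values g_i(x) = a_i^T x - b_i:
  g_1((2, -2)) = 0
  g_2((2, -2)) = -2
Stationarity residual: grad f(x) + sum_i lambda_i a_i = (0, 0)
  -> stationarity OK
Primal feasibility (all g_i <= 0): OK
Dual feasibility (all lambda_i >= 0): OK
Complementary slackness (lambda_i * g_i(x) = 0 for all i): FAILS

Verdict: the first failing condition is complementary_slackness -> comp.

comp
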